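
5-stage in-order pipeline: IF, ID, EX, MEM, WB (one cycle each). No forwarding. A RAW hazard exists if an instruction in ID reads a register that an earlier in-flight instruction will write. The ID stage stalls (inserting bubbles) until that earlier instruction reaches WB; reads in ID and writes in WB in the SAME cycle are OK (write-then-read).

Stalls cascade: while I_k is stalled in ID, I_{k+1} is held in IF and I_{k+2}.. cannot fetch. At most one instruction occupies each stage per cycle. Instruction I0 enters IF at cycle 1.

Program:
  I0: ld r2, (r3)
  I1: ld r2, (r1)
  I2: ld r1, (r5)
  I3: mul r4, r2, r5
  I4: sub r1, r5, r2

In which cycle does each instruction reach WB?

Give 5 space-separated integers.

Answer: 5 6 7 9 10

Derivation:
I0 ld r2 <- r3: IF@1 ID@2 stall=0 (-) EX@3 MEM@4 WB@5
I1 ld r2 <- r1: IF@2 ID@3 stall=0 (-) EX@4 MEM@5 WB@6
I2 ld r1 <- r5: IF@3 ID@4 stall=0 (-) EX@5 MEM@6 WB@7
I3 mul r4 <- r2,r5: IF@4 ID@5 stall=1 (RAW on I1.r2 (WB@6)) EX@7 MEM@8 WB@9
I4 sub r1 <- r5,r2: IF@5 ID@7 stall=0 (-) EX@8 MEM@9 WB@10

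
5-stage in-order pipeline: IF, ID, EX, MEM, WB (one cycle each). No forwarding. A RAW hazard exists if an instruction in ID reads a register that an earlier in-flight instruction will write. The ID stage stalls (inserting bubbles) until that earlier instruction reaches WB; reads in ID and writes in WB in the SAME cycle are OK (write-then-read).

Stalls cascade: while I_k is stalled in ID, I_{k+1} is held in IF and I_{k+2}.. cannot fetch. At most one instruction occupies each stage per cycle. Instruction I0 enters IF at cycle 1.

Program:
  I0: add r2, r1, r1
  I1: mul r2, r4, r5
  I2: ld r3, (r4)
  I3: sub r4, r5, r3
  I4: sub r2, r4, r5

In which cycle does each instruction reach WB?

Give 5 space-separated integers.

Answer: 5 6 7 10 13

Derivation:
I0 add r2 <- r1,r1: IF@1 ID@2 stall=0 (-) EX@3 MEM@4 WB@5
I1 mul r2 <- r4,r5: IF@2 ID@3 stall=0 (-) EX@4 MEM@5 WB@6
I2 ld r3 <- r4: IF@3 ID@4 stall=0 (-) EX@5 MEM@6 WB@7
I3 sub r4 <- r5,r3: IF@4 ID@5 stall=2 (RAW on I2.r3 (WB@7)) EX@8 MEM@9 WB@10
I4 sub r2 <- r4,r5: IF@5 ID@8 stall=2 (RAW on I3.r4 (WB@10)) EX@11 MEM@12 WB@13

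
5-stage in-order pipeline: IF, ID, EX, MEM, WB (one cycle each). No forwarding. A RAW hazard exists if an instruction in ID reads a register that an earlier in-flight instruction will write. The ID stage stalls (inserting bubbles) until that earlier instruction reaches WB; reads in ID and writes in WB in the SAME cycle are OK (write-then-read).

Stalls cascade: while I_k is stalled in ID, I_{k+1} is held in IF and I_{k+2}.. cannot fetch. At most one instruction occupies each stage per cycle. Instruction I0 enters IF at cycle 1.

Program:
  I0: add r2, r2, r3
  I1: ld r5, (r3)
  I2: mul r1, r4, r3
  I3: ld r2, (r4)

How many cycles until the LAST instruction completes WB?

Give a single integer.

Answer: 8

Derivation:
I0 add r2 <- r2,r3: IF@1 ID@2 stall=0 (-) EX@3 MEM@4 WB@5
I1 ld r5 <- r3: IF@2 ID@3 stall=0 (-) EX@4 MEM@5 WB@6
I2 mul r1 <- r4,r3: IF@3 ID@4 stall=0 (-) EX@5 MEM@6 WB@7
I3 ld r2 <- r4: IF@4 ID@5 stall=0 (-) EX@6 MEM@7 WB@8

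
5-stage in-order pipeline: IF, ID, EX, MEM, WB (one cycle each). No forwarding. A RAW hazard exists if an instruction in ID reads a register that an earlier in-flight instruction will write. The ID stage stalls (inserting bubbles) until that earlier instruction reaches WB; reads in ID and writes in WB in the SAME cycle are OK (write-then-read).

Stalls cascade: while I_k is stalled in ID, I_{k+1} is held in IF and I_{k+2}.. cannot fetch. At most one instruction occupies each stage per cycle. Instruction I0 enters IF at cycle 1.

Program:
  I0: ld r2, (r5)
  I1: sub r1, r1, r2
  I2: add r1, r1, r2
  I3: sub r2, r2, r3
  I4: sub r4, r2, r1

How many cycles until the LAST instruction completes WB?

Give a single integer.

I0 ld r2 <- r5: IF@1 ID@2 stall=0 (-) EX@3 MEM@4 WB@5
I1 sub r1 <- r1,r2: IF@2 ID@3 stall=2 (RAW on I0.r2 (WB@5)) EX@6 MEM@7 WB@8
I2 add r1 <- r1,r2: IF@3 ID@6 stall=2 (RAW on I1.r1 (WB@8)) EX@9 MEM@10 WB@11
I3 sub r2 <- r2,r3: IF@6 ID@9 stall=0 (-) EX@10 MEM@11 WB@12
I4 sub r4 <- r2,r1: IF@9 ID@10 stall=2 (RAW on I3.r2 (WB@12)) EX@13 MEM@14 WB@15

Answer: 15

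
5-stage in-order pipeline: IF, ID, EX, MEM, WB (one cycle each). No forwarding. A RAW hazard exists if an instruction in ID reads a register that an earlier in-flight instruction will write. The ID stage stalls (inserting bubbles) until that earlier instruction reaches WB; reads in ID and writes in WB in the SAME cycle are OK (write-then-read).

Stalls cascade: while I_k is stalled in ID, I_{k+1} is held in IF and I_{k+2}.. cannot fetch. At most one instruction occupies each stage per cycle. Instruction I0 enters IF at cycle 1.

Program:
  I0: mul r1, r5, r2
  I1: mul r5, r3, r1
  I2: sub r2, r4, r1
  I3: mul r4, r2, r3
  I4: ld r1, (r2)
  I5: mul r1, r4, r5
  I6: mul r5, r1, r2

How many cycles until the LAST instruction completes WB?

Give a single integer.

Answer: 18

Derivation:
I0 mul r1 <- r5,r2: IF@1 ID@2 stall=0 (-) EX@3 MEM@4 WB@5
I1 mul r5 <- r3,r1: IF@2 ID@3 stall=2 (RAW on I0.r1 (WB@5)) EX@6 MEM@7 WB@8
I2 sub r2 <- r4,r1: IF@3 ID@6 stall=0 (-) EX@7 MEM@8 WB@9
I3 mul r4 <- r2,r3: IF@6 ID@7 stall=2 (RAW on I2.r2 (WB@9)) EX@10 MEM@11 WB@12
I4 ld r1 <- r2: IF@7 ID@10 stall=0 (-) EX@11 MEM@12 WB@13
I5 mul r1 <- r4,r5: IF@10 ID@11 stall=1 (RAW on I3.r4 (WB@12)) EX@13 MEM@14 WB@15
I6 mul r5 <- r1,r2: IF@11 ID@13 stall=2 (RAW on I5.r1 (WB@15)) EX@16 MEM@17 WB@18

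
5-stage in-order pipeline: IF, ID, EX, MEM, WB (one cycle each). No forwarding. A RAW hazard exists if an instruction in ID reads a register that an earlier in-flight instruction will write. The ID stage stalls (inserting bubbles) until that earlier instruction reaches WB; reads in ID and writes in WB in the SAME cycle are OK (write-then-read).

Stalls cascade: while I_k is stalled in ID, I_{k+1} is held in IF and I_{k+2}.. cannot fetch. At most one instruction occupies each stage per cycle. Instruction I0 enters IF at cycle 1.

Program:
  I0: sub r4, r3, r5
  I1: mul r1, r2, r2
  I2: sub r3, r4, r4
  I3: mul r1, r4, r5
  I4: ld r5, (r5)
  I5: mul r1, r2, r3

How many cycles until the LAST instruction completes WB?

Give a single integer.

I0 sub r4 <- r3,r5: IF@1 ID@2 stall=0 (-) EX@3 MEM@4 WB@5
I1 mul r1 <- r2,r2: IF@2 ID@3 stall=0 (-) EX@4 MEM@5 WB@6
I2 sub r3 <- r4,r4: IF@3 ID@4 stall=1 (RAW on I0.r4 (WB@5)) EX@6 MEM@7 WB@8
I3 mul r1 <- r4,r5: IF@4 ID@6 stall=0 (-) EX@7 MEM@8 WB@9
I4 ld r5 <- r5: IF@6 ID@7 stall=0 (-) EX@8 MEM@9 WB@10
I5 mul r1 <- r2,r3: IF@7 ID@8 stall=0 (-) EX@9 MEM@10 WB@11

Answer: 11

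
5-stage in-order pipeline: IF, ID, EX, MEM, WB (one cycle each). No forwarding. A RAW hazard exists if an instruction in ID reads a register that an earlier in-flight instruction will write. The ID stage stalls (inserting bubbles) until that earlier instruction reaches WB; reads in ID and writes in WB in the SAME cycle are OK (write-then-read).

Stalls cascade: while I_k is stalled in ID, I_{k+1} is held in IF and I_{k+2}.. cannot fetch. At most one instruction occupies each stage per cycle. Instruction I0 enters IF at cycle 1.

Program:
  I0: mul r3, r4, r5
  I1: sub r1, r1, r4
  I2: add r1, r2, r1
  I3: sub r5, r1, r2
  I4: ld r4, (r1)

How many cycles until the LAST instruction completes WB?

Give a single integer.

Answer: 13

Derivation:
I0 mul r3 <- r4,r5: IF@1 ID@2 stall=0 (-) EX@3 MEM@4 WB@5
I1 sub r1 <- r1,r4: IF@2 ID@3 stall=0 (-) EX@4 MEM@5 WB@6
I2 add r1 <- r2,r1: IF@3 ID@4 stall=2 (RAW on I1.r1 (WB@6)) EX@7 MEM@8 WB@9
I3 sub r5 <- r1,r2: IF@4 ID@7 stall=2 (RAW on I2.r1 (WB@9)) EX@10 MEM@11 WB@12
I4 ld r4 <- r1: IF@7 ID@10 stall=0 (-) EX@11 MEM@12 WB@13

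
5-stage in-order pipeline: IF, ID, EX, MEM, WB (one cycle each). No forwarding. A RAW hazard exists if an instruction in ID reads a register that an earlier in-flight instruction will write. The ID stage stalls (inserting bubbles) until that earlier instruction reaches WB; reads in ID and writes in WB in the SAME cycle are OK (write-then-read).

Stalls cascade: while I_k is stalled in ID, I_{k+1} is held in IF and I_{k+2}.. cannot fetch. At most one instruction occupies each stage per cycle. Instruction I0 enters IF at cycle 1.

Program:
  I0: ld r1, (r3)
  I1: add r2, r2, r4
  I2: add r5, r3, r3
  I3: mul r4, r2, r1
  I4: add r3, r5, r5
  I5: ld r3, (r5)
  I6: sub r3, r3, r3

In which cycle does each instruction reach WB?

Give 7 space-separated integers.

Answer: 5 6 7 9 10 11 14

Derivation:
I0 ld r1 <- r3: IF@1 ID@2 stall=0 (-) EX@3 MEM@4 WB@5
I1 add r2 <- r2,r4: IF@2 ID@3 stall=0 (-) EX@4 MEM@5 WB@6
I2 add r5 <- r3,r3: IF@3 ID@4 stall=0 (-) EX@5 MEM@6 WB@7
I3 mul r4 <- r2,r1: IF@4 ID@5 stall=1 (RAW on I1.r2 (WB@6)) EX@7 MEM@8 WB@9
I4 add r3 <- r5,r5: IF@5 ID@7 stall=0 (-) EX@8 MEM@9 WB@10
I5 ld r3 <- r5: IF@7 ID@8 stall=0 (-) EX@9 MEM@10 WB@11
I6 sub r3 <- r3,r3: IF@8 ID@9 stall=2 (RAW on I5.r3 (WB@11)) EX@12 MEM@13 WB@14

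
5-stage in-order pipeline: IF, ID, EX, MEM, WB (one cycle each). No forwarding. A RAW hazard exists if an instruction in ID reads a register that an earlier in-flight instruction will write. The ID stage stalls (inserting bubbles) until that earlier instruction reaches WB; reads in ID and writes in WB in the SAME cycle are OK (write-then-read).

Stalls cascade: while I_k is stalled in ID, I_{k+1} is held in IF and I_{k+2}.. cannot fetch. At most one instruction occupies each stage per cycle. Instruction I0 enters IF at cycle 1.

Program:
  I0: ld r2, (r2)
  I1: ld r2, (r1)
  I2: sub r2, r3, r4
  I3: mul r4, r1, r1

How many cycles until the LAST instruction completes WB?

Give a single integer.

Answer: 8

Derivation:
I0 ld r2 <- r2: IF@1 ID@2 stall=0 (-) EX@3 MEM@4 WB@5
I1 ld r2 <- r1: IF@2 ID@3 stall=0 (-) EX@4 MEM@5 WB@6
I2 sub r2 <- r3,r4: IF@3 ID@4 stall=0 (-) EX@5 MEM@6 WB@7
I3 mul r4 <- r1,r1: IF@4 ID@5 stall=0 (-) EX@6 MEM@7 WB@8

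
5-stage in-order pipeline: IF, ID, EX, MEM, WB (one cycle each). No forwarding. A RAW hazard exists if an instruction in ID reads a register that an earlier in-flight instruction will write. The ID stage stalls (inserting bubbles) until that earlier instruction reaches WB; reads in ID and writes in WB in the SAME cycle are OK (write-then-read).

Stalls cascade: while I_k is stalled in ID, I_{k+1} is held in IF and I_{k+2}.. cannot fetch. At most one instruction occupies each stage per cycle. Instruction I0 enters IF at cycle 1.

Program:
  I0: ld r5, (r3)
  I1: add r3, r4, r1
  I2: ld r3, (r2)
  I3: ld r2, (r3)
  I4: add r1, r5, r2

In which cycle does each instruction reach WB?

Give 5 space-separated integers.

Answer: 5 6 7 10 13

Derivation:
I0 ld r5 <- r3: IF@1 ID@2 stall=0 (-) EX@3 MEM@4 WB@5
I1 add r3 <- r4,r1: IF@2 ID@3 stall=0 (-) EX@4 MEM@5 WB@6
I2 ld r3 <- r2: IF@3 ID@4 stall=0 (-) EX@5 MEM@6 WB@7
I3 ld r2 <- r3: IF@4 ID@5 stall=2 (RAW on I2.r3 (WB@7)) EX@8 MEM@9 WB@10
I4 add r1 <- r5,r2: IF@5 ID@8 stall=2 (RAW on I3.r2 (WB@10)) EX@11 MEM@12 WB@13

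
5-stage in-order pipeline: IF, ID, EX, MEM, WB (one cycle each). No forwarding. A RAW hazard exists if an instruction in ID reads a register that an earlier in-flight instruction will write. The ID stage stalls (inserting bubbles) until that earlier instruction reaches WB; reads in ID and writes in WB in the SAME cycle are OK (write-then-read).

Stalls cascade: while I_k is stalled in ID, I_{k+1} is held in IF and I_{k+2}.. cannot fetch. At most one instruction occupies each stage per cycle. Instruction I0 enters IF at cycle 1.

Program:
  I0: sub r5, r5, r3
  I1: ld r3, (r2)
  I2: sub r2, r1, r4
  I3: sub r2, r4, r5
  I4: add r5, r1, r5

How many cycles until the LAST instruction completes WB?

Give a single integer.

I0 sub r5 <- r5,r3: IF@1 ID@2 stall=0 (-) EX@3 MEM@4 WB@5
I1 ld r3 <- r2: IF@2 ID@3 stall=0 (-) EX@4 MEM@5 WB@6
I2 sub r2 <- r1,r4: IF@3 ID@4 stall=0 (-) EX@5 MEM@6 WB@7
I3 sub r2 <- r4,r5: IF@4 ID@5 stall=0 (-) EX@6 MEM@7 WB@8
I4 add r5 <- r1,r5: IF@5 ID@6 stall=0 (-) EX@7 MEM@8 WB@9

Answer: 9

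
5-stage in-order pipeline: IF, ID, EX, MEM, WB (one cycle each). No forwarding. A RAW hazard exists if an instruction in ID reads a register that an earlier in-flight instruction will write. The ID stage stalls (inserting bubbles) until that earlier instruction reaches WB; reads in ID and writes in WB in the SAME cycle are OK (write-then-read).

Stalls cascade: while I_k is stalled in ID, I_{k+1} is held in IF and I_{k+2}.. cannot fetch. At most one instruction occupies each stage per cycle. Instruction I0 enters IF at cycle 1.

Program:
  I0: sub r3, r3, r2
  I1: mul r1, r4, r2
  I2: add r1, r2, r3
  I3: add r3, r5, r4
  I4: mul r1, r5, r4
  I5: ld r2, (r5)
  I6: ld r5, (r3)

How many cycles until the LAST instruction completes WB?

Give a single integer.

I0 sub r3 <- r3,r2: IF@1 ID@2 stall=0 (-) EX@3 MEM@4 WB@5
I1 mul r1 <- r4,r2: IF@2 ID@3 stall=0 (-) EX@4 MEM@5 WB@6
I2 add r1 <- r2,r3: IF@3 ID@4 stall=1 (RAW on I0.r3 (WB@5)) EX@6 MEM@7 WB@8
I3 add r3 <- r5,r4: IF@4 ID@6 stall=0 (-) EX@7 MEM@8 WB@9
I4 mul r1 <- r5,r4: IF@6 ID@7 stall=0 (-) EX@8 MEM@9 WB@10
I5 ld r2 <- r5: IF@7 ID@8 stall=0 (-) EX@9 MEM@10 WB@11
I6 ld r5 <- r3: IF@8 ID@9 stall=0 (-) EX@10 MEM@11 WB@12

Answer: 12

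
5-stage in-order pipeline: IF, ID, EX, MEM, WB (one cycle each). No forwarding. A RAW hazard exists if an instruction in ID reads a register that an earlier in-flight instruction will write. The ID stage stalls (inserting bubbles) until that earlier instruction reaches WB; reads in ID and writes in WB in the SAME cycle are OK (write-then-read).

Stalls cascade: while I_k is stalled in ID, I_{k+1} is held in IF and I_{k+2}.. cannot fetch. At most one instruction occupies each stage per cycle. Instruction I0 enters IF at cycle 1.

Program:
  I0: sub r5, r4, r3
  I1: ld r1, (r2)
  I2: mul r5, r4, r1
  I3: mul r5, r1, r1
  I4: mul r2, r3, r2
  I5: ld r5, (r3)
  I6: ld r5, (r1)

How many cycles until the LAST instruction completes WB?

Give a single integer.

Answer: 13

Derivation:
I0 sub r5 <- r4,r3: IF@1 ID@2 stall=0 (-) EX@3 MEM@4 WB@5
I1 ld r1 <- r2: IF@2 ID@3 stall=0 (-) EX@4 MEM@5 WB@6
I2 mul r5 <- r4,r1: IF@3 ID@4 stall=2 (RAW on I1.r1 (WB@6)) EX@7 MEM@8 WB@9
I3 mul r5 <- r1,r1: IF@4 ID@7 stall=0 (-) EX@8 MEM@9 WB@10
I4 mul r2 <- r3,r2: IF@7 ID@8 stall=0 (-) EX@9 MEM@10 WB@11
I5 ld r5 <- r3: IF@8 ID@9 stall=0 (-) EX@10 MEM@11 WB@12
I6 ld r5 <- r1: IF@9 ID@10 stall=0 (-) EX@11 MEM@12 WB@13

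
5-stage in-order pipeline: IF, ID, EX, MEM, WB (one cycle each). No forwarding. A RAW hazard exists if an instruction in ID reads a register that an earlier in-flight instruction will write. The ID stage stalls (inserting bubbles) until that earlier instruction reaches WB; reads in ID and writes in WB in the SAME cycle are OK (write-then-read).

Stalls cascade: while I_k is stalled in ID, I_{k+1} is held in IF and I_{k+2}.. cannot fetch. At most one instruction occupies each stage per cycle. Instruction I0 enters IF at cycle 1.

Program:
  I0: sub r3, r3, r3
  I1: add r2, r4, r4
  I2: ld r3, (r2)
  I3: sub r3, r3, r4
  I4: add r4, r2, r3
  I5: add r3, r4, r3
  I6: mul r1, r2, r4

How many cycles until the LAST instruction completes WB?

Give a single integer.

Answer: 19

Derivation:
I0 sub r3 <- r3,r3: IF@1 ID@2 stall=0 (-) EX@3 MEM@4 WB@5
I1 add r2 <- r4,r4: IF@2 ID@3 stall=0 (-) EX@4 MEM@5 WB@6
I2 ld r3 <- r2: IF@3 ID@4 stall=2 (RAW on I1.r2 (WB@6)) EX@7 MEM@8 WB@9
I3 sub r3 <- r3,r4: IF@4 ID@7 stall=2 (RAW on I2.r3 (WB@9)) EX@10 MEM@11 WB@12
I4 add r4 <- r2,r3: IF@7 ID@10 stall=2 (RAW on I3.r3 (WB@12)) EX@13 MEM@14 WB@15
I5 add r3 <- r4,r3: IF@10 ID@13 stall=2 (RAW on I4.r4 (WB@15)) EX@16 MEM@17 WB@18
I6 mul r1 <- r2,r4: IF@13 ID@16 stall=0 (-) EX@17 MEM@18 WB@19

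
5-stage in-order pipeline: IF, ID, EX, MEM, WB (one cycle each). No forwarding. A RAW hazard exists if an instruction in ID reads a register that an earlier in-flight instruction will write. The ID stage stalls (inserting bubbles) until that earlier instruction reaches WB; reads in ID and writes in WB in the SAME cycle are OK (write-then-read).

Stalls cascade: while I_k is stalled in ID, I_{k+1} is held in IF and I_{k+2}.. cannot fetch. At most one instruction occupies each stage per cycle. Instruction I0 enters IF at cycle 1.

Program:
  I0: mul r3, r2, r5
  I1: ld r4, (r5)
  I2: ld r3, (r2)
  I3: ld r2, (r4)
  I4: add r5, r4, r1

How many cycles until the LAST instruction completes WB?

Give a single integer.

Answer: 10

Derivation:
I0 mul r3 <- r2,r5: IF@1 ID@2 stall=0 (-) EX@3 MEM@4 WB@5
I1 ld r4 <- r5: IF@2 ID@3 stall=0 (-) EX@4 MEM@5 WB@6
I2 ld r3 <- r2: IF@3 ID@4 stall=0 (-) EX@5 MEM@6 WB@7
I3 ld r2 <- r4: IF@4 ID@5 stall=1 (RAW on I1.r4 (WB@6)) EX@7 MEM@8 WB@9
I4 add r5 <- r4,r1: IF@5 ID@7 stall=0 (-) EX@8 MEM@9 WB@10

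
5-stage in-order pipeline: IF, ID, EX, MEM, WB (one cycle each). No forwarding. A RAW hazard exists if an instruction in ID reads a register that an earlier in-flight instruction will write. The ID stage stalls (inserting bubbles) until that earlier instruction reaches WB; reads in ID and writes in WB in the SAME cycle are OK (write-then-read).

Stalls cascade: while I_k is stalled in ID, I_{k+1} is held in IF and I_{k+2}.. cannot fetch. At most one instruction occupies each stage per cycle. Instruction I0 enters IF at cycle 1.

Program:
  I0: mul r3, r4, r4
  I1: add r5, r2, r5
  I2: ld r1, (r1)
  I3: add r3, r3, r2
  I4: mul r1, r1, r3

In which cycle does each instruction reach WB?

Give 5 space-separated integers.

I0 mul r3 <- r4,r4: IF@1 ID@2 stall=0 (-) EX@3 MEM@4 WB@5
I1 add r5 <- r2,r5: IF@2 ID@3 stall=0 (-) EX@4 MEM@5 WB@6
I2 ld r1 <- r1: IF@3 ID@4 stall=0 (-) EX@5 MEM@6 WB@7
I3 add r3 <- r3,r2: IF@4 ID@5 stall=0 (-) EX@6 MEM@7 WB@8
I4 mul r1 <- r1,r3: IF@5 ID@6 stall=2 (RAW on I3.r3 (WB@8)) EX@9 MEM@10 WB@11

Answer: 5 6 7 8 11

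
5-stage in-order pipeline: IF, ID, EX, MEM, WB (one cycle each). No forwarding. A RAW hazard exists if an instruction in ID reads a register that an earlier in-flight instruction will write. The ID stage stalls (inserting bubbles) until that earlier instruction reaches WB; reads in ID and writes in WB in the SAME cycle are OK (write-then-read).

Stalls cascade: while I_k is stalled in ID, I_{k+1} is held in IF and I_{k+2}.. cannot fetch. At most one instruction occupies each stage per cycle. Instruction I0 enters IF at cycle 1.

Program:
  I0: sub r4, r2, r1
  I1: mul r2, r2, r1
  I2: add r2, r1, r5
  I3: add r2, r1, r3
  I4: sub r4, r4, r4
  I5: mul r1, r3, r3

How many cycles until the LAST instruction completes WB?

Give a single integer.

Answer: 10

Derivation:
I0 sub r4 <- r2,r1: IF@1 ID@2 stall=0 (-) EX@3 MEM@4 WB@5
I1 mul r2 <- r2,r1: IF@2 ID@3 stall=0 (-) EX@4 MEM@5 WB@6
I2 add r2 <- r1,r5: IF@3 ID@4 stall=0 (-) EX@5 MEM@6 WB@7
I3 add r2 <- r1,r3: IF@4 ID@5 stall=0 (-) EX@6 MEM@7 WB@8
I4 sub r4 <- r4,r4: IF@5 ID@6 stall=0 (-) EX@7 MEM@8 WB@9
I5 mul r1 <- r3,r3: IF@6 ID@7 stall=0 (-) EX@8 MEM@9 WB@10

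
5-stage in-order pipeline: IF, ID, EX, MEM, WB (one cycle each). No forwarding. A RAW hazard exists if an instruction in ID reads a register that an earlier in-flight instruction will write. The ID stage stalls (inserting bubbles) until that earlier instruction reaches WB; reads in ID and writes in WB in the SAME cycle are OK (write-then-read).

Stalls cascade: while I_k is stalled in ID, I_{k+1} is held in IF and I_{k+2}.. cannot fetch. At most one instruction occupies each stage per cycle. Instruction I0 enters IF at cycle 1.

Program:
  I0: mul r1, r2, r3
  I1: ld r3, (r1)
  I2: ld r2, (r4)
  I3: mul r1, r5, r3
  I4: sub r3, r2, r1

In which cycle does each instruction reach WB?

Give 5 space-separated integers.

Answer: 5 8 9 11 14

Derivation:
I0 mul r1 <- r2,r3: IF@1 ID@2 stall=0 (-) EX@3 MEM@4 WB@5
I1 ld r3 <- r1: IF@2 ID@3 stall=2 (RAW on I0.r1 (WB@5)) EX@6 MEM@7 WB@8
I2 ld r2 <- r4: IF@3 ID@6 stall=0 (-) EX@7 MEM@8 WB@9
I3 mul r1 <- r5,r3: IF@6 ID@7 stall=1 (RAW on I1.r3 (WB@8)) EX@9 MEM@10 WB@11
I4 sub r3 <- r2,r1: IF@7 ID@9 stall=2 (RAW on I3.r1 (WB@11)) EX@12 MEM@13 WB@14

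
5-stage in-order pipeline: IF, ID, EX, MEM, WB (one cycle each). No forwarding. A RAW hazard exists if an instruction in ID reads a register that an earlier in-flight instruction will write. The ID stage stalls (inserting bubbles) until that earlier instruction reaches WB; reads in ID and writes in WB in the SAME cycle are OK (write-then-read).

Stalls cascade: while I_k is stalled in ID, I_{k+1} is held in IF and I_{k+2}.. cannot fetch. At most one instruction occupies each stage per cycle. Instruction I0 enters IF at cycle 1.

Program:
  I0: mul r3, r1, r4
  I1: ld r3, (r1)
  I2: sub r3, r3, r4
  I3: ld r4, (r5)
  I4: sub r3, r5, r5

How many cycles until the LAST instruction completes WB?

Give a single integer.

Answer: 11

Derivation:
I0 mul r3 <- r1,r4: IF@1 ID@2 stall=0 (-) EX@3 MEM@4 WB@5
I1 ld r3 <- r1: IF@2 ID@3 stall=0 (-) EX@4 MEM@5 WB@6
I2 sub r3 <- r3,r4: IF@3 ID@4 stall=2 (RAW on I1.r3 (WB@6)) EX@7 MEM@8 WB@9
I3 ld r4 <- r5: IF@4 ID@7 stall=0 (-) EX@8 MEM@9 WB@10
I4 sub r3 <- r5,r5: IF@7 ID@8 stall=0 (-) EX@9 MEM@10 WB@11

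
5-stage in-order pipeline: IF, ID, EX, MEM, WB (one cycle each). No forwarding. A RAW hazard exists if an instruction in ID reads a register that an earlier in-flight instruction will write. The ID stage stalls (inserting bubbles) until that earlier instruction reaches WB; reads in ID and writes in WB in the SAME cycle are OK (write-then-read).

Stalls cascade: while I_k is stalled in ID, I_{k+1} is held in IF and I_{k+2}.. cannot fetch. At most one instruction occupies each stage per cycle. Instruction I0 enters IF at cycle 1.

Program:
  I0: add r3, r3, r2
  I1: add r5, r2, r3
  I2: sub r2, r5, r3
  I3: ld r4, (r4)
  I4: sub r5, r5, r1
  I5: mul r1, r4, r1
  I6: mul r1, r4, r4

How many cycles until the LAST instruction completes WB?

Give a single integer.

Answer: 16

Derivation:
I0 add r3 <- r3,r2: IF@1 ID@2 stall=0 (-) EX@3 MEM@4 WB@5
I1 add r5 <- r2,r3: IF@2 ID@3 stall=2 (RAW on I0.r3 (WB@5)) EX@6 MEM@7 WB@8
I2 sub r2 <- r5,r3: IF@3 ID@6 stall=2 (RAW on I1.r5 (WB@8)) EX@9 MEM@10 WB@11
I3 ld r4 <- r4: IF@6 ID@9 stall=0 (-) EX@10 MEM@11 WB@12
I4 sub r5 <- r5,r1: IF@9 ID@10 stall=0 (-) EX@11 MEM@12 WB@13
I5 mul r1 <- r4,r1: IF@10 ID@11 stall=1 (RAW on I3.r4 (WB@12)) EX@13 MEM@14 WB@15
I6 mul r1 <- r4,r4: IF@11 ID@13 stall=0 (-) EX@14 MEM@15 WB@16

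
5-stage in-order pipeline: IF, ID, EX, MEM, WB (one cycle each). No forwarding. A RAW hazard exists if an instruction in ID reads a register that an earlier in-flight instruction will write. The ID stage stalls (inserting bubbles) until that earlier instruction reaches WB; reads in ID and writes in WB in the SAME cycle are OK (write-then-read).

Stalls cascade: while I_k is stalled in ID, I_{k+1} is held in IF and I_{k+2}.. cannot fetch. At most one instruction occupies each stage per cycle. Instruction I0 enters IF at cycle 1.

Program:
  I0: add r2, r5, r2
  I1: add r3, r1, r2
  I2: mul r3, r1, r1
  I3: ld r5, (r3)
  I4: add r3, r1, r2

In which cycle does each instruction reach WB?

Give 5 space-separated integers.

Answer: 5 8 9 12 13

Derivation:
I0 add r2 <- r5,r2: IF@1 ID@2 stall=0 (-) EX@3 MEM@4 WB@5
I1 add r3 <- r1,r2: IF@2 ID@3 stall=2 (RAW on I0.r2 (WB@5)) EX@6 MEM@7 WB@8
I2 mul r3 <- r1,r1: IF@3 ID@6 stall=0 (-) EX@7 MEM@8 WB@9
I3 ld r5 <- r3: IF@6 ID@7 stall=2 (RAW on I2.r3 (WB@9)) EX@10 MEM@11 WB@12
I4 add r3 <- r1,r2: IF@7 ID@10 stall=0 (-) EX@11 MEM@12 WB@13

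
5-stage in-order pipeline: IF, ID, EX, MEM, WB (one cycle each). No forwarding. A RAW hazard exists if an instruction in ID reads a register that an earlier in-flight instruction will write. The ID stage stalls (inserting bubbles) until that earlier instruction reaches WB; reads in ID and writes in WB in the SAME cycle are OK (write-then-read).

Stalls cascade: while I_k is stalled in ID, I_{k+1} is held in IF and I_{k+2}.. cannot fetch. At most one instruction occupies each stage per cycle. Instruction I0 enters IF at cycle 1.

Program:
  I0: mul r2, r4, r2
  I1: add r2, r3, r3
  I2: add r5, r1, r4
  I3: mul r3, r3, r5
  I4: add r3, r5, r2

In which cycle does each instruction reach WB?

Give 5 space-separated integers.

Answer: 5 6 7 10 11

Derivation:
I0 mul r2 <- r4,r2: IF@1 ID@2 stall=0 (-) EX@3 MEM@4 WB@5
I1 add r2 <- r3,r3: IF@2 ID@3 stall=0 (-) EX@4 MEM@5 WB@6
I2 add r5 <- r1,r4: IF@3 ID@4 stall=0 (-) EX@5 MEM@6 WB@7
I3 mul r3 <- r3,r5: IF@4 ID@5 stall=2 (RAW on I2.r5 (WB@7)) EX@8 MEM@9 WB@10
I4 add r3 <- r5,r2: IF@5 ID@8 stall=0 (-) EX@9 MEM@10 WB@11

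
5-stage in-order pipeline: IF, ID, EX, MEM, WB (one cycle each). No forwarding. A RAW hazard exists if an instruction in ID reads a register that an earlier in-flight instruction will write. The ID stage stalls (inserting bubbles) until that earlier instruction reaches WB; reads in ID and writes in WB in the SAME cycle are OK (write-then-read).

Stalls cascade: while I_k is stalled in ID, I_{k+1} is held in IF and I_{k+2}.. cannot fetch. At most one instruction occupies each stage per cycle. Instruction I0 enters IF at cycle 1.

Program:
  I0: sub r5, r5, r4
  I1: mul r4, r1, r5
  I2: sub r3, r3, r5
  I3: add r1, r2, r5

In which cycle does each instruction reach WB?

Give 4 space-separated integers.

I0 sub r5 <- r5,r4: IF@1 ID@2 stall=0 (-) EX@3 MEM@4 WB@5
I1 mul r4 <- r1,r5: IF@2 ID@3 stall=2 (RAW on I0.r5 (WB@5)) EX@6 MEM@7 WB@8
I2 sub r3 <- r3,r5: IF@3 ID@6 stall=0 (-) EX@7 MEM@8 WB@9
I3 add r1 <- r2,r5: IF@6 ID@7 stall=0 (-) EX@8 MEM@9 WB@10

Answer: 5 8 9 10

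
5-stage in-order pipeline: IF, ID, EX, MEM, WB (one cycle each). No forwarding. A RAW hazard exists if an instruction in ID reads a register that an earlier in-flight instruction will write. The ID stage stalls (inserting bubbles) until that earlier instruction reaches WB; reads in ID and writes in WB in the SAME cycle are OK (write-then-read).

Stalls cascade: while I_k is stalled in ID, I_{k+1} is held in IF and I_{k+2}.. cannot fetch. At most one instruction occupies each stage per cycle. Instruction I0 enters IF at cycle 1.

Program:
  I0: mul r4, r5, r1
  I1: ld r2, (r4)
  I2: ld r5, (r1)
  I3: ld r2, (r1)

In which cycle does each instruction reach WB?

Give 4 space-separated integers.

Answer: 5 8 9 10

Derivation:
I0 mul r4 <- r5,r1: IF@1 ID@2 stall=0 (-) EX@3 MEM@4 WB@5
I1 ld r2 <- r4: IF@2 ID@3 stall=2 (RAW on I0.r4 (WB@5)) EX@6 MEM@7 WB@8
I2 ld r5 <- r1: IF@3 ID@6 stall=0 (-) EX@7 MEM@8 WB@9
I3 ld r2 <- r1: IF@6 ID@7 stall=0 (-) EX@8 MEM@9 WB@10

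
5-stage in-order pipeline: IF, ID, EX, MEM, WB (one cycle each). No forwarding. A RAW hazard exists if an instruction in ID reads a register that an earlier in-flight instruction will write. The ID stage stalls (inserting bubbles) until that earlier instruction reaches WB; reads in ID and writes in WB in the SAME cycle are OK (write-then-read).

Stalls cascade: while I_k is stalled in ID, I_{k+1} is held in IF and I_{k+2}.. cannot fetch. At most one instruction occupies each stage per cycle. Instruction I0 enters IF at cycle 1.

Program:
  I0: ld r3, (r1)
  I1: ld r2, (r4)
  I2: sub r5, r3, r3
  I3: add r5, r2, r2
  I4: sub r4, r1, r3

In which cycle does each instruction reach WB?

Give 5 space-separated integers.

I0 ld r3 <- r1: IF@1 ID@2 stall=0 (-) EX@3 MEM@4 WB@5
I1 ld r2 <- r4: IF@2 ID@3 stall=0 (-) EX@4 MEM@5 WB@6
I2 sub r5 <- r3,r3: IF@3 ID@4 stall=1 (RAW on I0.r3 (WB@5)) EX@6 MEM@7 WB@8
I3 add r5 <- r2,r2: IF@4 ID@6 stall=0 (-) EX@7 MEM@8 WB@9
I4 sub r4 <- r1,r3: IF@6 ID@7 stall=0 (-) EX@8 MEM@9 WB@10

Answer: 5 6 8 9 10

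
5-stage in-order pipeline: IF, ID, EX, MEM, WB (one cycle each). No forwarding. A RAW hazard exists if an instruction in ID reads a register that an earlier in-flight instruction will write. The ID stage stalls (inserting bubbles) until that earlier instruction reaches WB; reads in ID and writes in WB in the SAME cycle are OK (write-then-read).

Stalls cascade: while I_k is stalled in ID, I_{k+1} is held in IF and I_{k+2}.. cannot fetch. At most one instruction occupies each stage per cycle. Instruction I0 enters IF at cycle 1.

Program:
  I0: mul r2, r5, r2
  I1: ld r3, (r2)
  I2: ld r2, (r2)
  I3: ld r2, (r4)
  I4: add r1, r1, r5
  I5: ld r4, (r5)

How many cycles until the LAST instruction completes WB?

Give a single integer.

I0 mul r2 <- r5,r2: IF@1 ID@2 stall=0 (-) EX@3 MEM@4 WB@5
I1 ld r3 <- r2: IF@2 ID@3 stall=2 (RAW on I0.r2 (WB@5)) EX@6 MEM@7 WB@8
I2 ld r2 <- r2: IF@3 ID@6 stall=0 (-) EX@7 MEM@8 WB@9
I3 ld r2 <- r4: IF@6 ID@7 stall=0 (-) EX@8 MEM@9 WB@10
I4 add r1 <- r1,r5: IF@7 ID@8 stall=0 (-) EX@9 MEM@10 WB@11
I5 ld r4 <- r5: IF@8 ID@9 stall=0 (-) EX@10 MEM@11 WB@12

Answer: 12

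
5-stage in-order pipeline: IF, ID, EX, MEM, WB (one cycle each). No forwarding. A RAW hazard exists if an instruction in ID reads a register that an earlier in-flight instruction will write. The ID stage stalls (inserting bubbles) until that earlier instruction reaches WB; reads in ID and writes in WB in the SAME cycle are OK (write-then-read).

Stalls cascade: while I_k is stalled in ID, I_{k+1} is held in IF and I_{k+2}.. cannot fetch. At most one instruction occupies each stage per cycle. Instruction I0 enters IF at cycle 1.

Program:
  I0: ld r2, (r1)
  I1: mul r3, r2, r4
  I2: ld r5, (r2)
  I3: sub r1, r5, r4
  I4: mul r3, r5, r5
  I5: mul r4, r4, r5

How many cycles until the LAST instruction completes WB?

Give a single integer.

Answer: 14

Derivation:
I0 ld r2 <- r1: IF@1 ID@2 stall=0 (-) EX@3 MEM@4 WB@5
I1 mul r3 <- r2,r4: IF@2 ID@3 stall=2 (RAW on I0.r2 (WB@5)) EX@6 MEM@7 WB@8
I2 ld r5 <- r2: IF@3 ID@6 stall=0 (-) EX@7 MEM@8 WB@9
I3 sub r1 <- r5,r4: IF@6 ID@7 stall=2 (RAW on I2.r5 (WB@9)) EX@10 MEM@11 WB@12
I4 mul r3 <- r5,r5: IF@7 ID@10 stall=0 (-) EX@11 MEM@12 WB@13
I5 mul r4 <- r4,r5: IF@10 ID@11 stall=0 (-) EX@12 MEM@13 WB@14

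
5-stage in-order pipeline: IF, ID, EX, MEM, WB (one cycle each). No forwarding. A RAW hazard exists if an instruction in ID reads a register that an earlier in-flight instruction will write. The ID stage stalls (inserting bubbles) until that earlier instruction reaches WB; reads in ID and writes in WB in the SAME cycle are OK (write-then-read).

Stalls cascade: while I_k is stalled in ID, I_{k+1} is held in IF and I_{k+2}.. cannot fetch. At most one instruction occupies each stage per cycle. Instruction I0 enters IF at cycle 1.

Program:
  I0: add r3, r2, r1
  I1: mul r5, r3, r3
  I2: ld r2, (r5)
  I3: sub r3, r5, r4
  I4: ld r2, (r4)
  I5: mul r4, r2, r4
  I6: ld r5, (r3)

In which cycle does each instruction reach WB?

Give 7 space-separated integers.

Answer: 5 8 11 12 13 16 17

Derivation:
I0 add r3 <- r2,r1: IF@1 ID@2 stall=0 (-) EX@3 MEM@4 WB@5
I1 mul r5 <- r3,r3: IF@2 ID@3 stall=2 (RAW on I0.r3 (WB@5)) EX@6 MEM@7 WB@8
I2 ld r2 <- r5: IF@3 ID@6 stall=2 (RAW on I1.r5 (WB@8)) EX@9 MEM@10 WB@11
I3 sub r3 <- r5,r4: IF@6 ID@9 stall=0 (-) EX@10 MEM@11 WB@12
I4 ld r2 <- r4: IF@9 ID@10 stall=0 (-) EX@11 MEM@12 WB@13
I5 mul r4 <- r2,r4: IF@10 ID@11 stall=2 (RAW on I4.r2 (WB@13)) EX@14 MEM@15 WB@16
I6 ld r5 <- r3: IF@11 ID@14 stall=0 (-) EX@15 MEM@16 WB@17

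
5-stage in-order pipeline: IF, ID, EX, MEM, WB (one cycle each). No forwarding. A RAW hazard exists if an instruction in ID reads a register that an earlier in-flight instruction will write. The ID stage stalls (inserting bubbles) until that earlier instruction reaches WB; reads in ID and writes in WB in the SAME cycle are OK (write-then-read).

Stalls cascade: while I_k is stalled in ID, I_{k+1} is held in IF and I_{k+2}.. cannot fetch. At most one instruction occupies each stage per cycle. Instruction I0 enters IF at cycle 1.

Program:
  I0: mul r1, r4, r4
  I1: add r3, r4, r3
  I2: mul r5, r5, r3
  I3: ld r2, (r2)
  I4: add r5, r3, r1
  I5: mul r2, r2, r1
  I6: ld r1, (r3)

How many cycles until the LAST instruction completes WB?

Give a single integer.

I0 mul r1 <- r4,r4: IF@1 ID@2 stall=0 (-) EX@3 MEM@4 WB@5
I1 add r3 <- r4,r3: IF@2 ID@3 stall=0 (-) EX@4 MEM@5 WB@6
I2 mul r5 <- r5,r3: IF@3 ID@4 stall=2 (RAW on I1.r3 (WB@6)) EX@7 MEM@8 WB@9
I3 ld r2 <- r2: IF@4 ID@7 stall=0 (-) EX@8 MEM@9 WB@10
I4 add r5 <- r3,r1: IF@7 ID@8 stall=0 (-) EX@9 MEM@10 WB@11
I5 mul r2 <- r2,r1: IF@8 ID@9 stall=1 (RAW on I3.r2 (WB@10)) EX@11 MEM@12 WB@13
I6 ld r1 <- r3: IF@9 ID@11 stall=0 (-) EX@12 MEM@13 WB@14

Answer: 14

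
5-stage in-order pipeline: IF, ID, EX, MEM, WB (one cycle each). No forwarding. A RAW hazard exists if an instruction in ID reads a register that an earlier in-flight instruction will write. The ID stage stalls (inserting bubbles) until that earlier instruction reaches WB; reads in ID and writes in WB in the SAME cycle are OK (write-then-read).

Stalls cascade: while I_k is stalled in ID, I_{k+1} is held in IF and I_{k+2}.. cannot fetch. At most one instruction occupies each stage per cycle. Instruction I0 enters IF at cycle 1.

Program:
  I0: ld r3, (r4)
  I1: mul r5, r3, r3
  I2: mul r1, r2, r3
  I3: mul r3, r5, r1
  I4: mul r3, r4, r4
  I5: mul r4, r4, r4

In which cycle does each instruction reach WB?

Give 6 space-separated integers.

I0 ld r3 <- r4: IF@1 ID@2 stall=0 (-) EX@3 MEM@4 WB@5
I1 mul r5 <- r3,r3: IF@2 ID@3 stall=2 (RAW on I0.r3 (WB@5)) EX@6 MEM@7 WB@8
I2 mul r1 <- r2,r3: IF@3 ID@6 stall=0 (-) EX@7 MEM@8 WB@9
I3 mul r3 <- r5,r1: IF@6 ID@7 stall=2 (RAW on I2.r1 (WB@9)) EX@10 MEM@11 WB@12
I4 mul r3 <- r4,r4: IF@7 ID@10 stall=0 (-) EX@11 MEM@12 WB@13
I5 mul r4 <- r4,r4: IF@10 ID@11 stall=0 (-) EX@12 MEM@13 WB@14

Answer: 5 8 9 12 13 14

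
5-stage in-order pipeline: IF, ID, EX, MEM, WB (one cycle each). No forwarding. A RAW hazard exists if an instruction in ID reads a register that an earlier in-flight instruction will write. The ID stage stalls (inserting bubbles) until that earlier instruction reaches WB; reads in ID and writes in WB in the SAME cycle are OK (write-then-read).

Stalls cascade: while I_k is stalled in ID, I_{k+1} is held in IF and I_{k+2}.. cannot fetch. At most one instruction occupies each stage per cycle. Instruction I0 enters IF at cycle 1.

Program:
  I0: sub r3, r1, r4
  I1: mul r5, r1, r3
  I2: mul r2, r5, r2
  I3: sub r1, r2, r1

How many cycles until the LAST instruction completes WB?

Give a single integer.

Answer: 14

Derivation:
I0 sub r3 <- r1,r4: IF@1 ID@2 stall=0 (-) EX@3 MEM@4 WB@5
I1 mul r5 <- r1,r3: IF@2 ID@3 stall=2 (RAW on I0.r3 (WB@5)) EX@6 MEM@7 WB@8
I2 mul r2 <- r5,r2: IF@3 ID@6 stall=2 (RAW on I1.r5 (WB@8)) EX@9 MEM@10 WB@11
I3 sub r1 <- r2,r1: IF@6 ID@9 stall=2 (RAW on I2.r2 (WB@11)) EX@12 MEM@13 WB@14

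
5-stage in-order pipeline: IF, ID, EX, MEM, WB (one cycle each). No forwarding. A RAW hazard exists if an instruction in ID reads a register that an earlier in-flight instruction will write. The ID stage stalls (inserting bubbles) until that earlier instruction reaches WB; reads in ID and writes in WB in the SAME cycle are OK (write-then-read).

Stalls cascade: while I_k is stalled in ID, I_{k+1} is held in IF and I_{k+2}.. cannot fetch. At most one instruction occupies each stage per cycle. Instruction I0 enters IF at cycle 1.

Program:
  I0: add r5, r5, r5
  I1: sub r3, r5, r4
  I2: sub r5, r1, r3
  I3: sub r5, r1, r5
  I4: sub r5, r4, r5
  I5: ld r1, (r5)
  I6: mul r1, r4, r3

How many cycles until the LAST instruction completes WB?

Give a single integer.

I0 add r5 <- r5,r5: IF@1 ID@2 stall=0 (-) EX@3 MEM@4 WB@5
I1 sub r3 <- r5,r4: IF@2 ID@3 stall=2 (RAW on I0.r5 (WB@5)) EX@6 MEM@7 WB@8
I2 sub r5 <- r1,r3: IF@3 ID@6 stall=2 (RAW on I1.r3 (WB@8)) EX@9 MEM@10 WB@11
I3 sub r5 <- r1,r5: IF@6 ID@9 stall=2 (RAW on I2.r5 (WB@11)) EX@12 MEM@13 WB@14
I4 sub r5 <- r4,r5: IF@9 ID@12 stall=2 (RAW on I3.r5 (WB@14)) EX@15 MEM@16 WB@17
I5 ld r1 <- r5: IF@12 ID@15 stall=2 (RAW on I4.r5 (WB@17)) EX@18 MEM@19 WB@20
I6 mul r1 <- r4,r3: IF@15 ID@18 stall=0 (-) EX@19 MEM@20 WB@21

Answer: 21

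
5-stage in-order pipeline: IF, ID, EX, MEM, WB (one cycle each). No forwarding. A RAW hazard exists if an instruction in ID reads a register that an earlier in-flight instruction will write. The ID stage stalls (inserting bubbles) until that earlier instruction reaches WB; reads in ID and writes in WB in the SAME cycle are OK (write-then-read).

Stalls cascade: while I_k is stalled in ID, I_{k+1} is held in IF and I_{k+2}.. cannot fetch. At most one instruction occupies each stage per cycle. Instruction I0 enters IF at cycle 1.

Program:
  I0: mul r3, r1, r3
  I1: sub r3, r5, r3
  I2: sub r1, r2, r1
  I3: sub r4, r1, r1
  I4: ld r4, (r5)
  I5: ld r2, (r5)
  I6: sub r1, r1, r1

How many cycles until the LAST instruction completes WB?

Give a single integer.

I0 mul r3 <- r1,r3: IF@1 ID@2 stall=0 (-) EX@3 MEM@4 WB@5
I1 sub r3 <- r5,r3: IF@2 ID@3 stall=2 (RAW on I0.r3 (WB@5)) EX@6 MEM@7 WB@8
I2 sub r1 <- r2,r1: IF@3 ID@6 stall=0 (-) EX@7 MEM@8 WB@9
I3 sub r4 <- r1,r1: IF@6 ID@7 stall=2 (RAW on I2.r1 (WB@9)) EX@10 MEM@11 WB@12
I4 ld r4 <- r5: IF@7 ID@10 stall=0 (-) EX@11 MEM@12 WB@13
I5 ld r2 <- r5: IF@10 ID@11 stall=0 (-) EX@12 MEM@13 WB@14
I6 sub r1 <- r1,r1: IF@11 ID@12 stall=0 (-) EX@13 MEM@14 WB@15

Answer: 15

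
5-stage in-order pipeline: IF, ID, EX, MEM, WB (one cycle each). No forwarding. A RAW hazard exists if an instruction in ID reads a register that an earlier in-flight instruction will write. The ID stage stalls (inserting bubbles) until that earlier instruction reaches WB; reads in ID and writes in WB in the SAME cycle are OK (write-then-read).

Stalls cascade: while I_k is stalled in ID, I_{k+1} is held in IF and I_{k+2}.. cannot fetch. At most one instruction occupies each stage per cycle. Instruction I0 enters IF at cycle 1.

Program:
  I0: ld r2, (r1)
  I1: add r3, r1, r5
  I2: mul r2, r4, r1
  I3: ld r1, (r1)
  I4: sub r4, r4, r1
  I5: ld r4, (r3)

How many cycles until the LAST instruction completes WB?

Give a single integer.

Answer: 12

Derivation:
I0 ld r2 <- r1: IF@1 ID@2 stall=0 (-) EX@3 MEM@4 WB@5
I1 add r3 <- r1,r5: IF@2 ID@3 stall=0 (-) EX@4 MEM@5 WB@6
I2 mul r2 <- r4,r1: IF@3 ID@4 stall=0 (-) EX@5 MEM@6 WB@7
I3 ld r1 <- r1: IF@4 ID@5 stall=0 (-) EX@6 MEM@7 WB@8
I4 sub r4 <- r4,r1: IF@5 ID@6 stall=2 (RAW on I3.r1 (WB@8)) EX@9 MEM@10 WB@11
I5 ld r4 <- r3: IF@6 ID@9 stall=0 (-) EX@10 MEM@11 WB@12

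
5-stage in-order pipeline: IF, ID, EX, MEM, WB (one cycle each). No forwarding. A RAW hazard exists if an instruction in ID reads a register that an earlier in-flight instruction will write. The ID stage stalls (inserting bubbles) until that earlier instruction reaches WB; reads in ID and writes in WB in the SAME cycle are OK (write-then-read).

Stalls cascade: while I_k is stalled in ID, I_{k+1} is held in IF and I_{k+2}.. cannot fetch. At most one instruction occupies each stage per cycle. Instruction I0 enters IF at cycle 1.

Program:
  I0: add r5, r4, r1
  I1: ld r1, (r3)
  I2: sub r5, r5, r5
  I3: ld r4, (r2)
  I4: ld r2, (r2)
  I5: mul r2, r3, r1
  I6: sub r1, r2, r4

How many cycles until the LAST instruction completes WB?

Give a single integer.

Answer: 14

Derivation:
I0 add r5 <- r4,r1: IF@1 ID@2 stall=0 (-) EX@3 MEM@4 WB@5
I1 ld r1 <- r3: IF@2 ID@3 stall=0 (-) EX@4 MEM@5 WB@6
I2 sub r5 <- r5,r5: IF@3 ID@4 stall=1 (RAW on I0.r5 (WB@5)) EX@6 MEM@7 WB@8
I3 ld r4 <- r2: IF@4 ID@6 stall=0 (-) EX@7 MEM@8 WB@9
I4 ld r2 <- r2: IF@6 ID@7 stall=0 (-) EX@8 MEM@9 WB@10
I5 mul r2 <- r3,r1: IF@7 ID@8 stall=0 (-) EX@9 MEM@10 WB@11
I6 sub r1 <- r2,r4: IF@8 ID@9 stall=2 (RAW on I5.r2 (WB@11)) EX@12 MEM@13 WB@14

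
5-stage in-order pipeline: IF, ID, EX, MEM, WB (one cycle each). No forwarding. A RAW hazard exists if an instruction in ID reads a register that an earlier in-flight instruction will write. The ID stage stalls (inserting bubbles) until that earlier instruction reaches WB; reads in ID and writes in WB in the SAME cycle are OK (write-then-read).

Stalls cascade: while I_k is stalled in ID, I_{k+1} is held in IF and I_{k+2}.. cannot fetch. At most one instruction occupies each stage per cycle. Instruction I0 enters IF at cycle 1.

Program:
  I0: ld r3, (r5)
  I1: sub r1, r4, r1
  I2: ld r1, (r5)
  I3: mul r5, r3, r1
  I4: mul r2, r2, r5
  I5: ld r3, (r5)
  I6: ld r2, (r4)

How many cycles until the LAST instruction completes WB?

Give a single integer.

I0 ld r3 <- r5: IF@1 ID@2 stall=0 (-) EX@3 MEM@4 WB@5
I1 sub r1 <- r4,r1: IF@2 ID@3 stall=0 (-) EX@4 MEM@5 WB@6
I2 ld r1 <- r5: IF@3 ID@4 stall=0 (-) EX@5 MEM@6 WB@7
I3 mul r5 <- r3,r1: IF@4 ID@5 stall=2 (RAW on I2.r1 (WB@7)) EX@8 MEM@9 WB@10
I4 mul r2 <- r2,r5: IF@5 ID@8 stall=2 (RAW on I3.r5 (WB@10)) EX@11 MEM@12 WB@13
I5 ld r3 <- r5: IF@8 ID@11 stall=0 (-) EX@12 MEM@13 WB@14
I6 ld r2 <- r4: IF@11 ID@12 stall=0 (-) EX@13 MEM@14 WB@15

Answer: 15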